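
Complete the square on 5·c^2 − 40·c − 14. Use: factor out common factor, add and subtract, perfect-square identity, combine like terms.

5(c − 4)^2 − 94

5·c^2 − 40·c − 14
= 5(c^2 − 8·c) − 14    [factor out 5 from the c-terms]
= 5(c^2 − 8·c + 16 − 16) − 14    [add and subtract 16 inside the bracket]
= 5(c − 4)^2 − 80 − 14    [perfect-square identity]
= 5(c − 4)^2 − 94    [combine constants]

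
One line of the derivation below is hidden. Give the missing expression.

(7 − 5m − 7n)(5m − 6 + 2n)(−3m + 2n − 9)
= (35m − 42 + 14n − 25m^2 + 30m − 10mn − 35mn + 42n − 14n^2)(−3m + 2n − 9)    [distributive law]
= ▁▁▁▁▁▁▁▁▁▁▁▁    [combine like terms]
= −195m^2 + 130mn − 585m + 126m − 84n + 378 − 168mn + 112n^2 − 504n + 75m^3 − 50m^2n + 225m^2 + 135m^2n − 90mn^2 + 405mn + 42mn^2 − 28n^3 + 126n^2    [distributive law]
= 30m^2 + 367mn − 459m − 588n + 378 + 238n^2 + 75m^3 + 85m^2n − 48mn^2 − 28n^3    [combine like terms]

Applying combine like terms to the line above:

(65m − 42 + 56n − 25m^2 − 45mn − 14n^2)(−3m + 2n − 9)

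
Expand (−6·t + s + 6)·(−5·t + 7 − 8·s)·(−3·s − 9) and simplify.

−90·s·t² − 270·t² − 171·s·t + 648·t − 129·s²·t + 195·s² + 243·s + 24·s³ − 378

(−6·t + s + 6)·(−5·t + 7 − 8·s)·(−3·s − 9)
= (30·t² − 42·t + 48·s·t − 5·s·t + 7·s − 8·s² − 30·t + 42 − 48·s)·(−3·s − 9)    [distributive law]
= (30·t² − 72·t + 43·s·t − 41·s − 8·s² + 42)·(−3·s − 9)    [combine like terms]
= −90·s·t² − 270·t² + 216·s·t + 648·t − 129·s²·t − 387·s·t + 123·s² + 369·s + 24·s³ + 72·s² − 126·s − 378    [distributive law]
= −90·s·t² − 270·t² − 171·s·t + 648·t − 129·s²·t + 195·s² + 243·s + 24·s³ − 378    [combine like terms]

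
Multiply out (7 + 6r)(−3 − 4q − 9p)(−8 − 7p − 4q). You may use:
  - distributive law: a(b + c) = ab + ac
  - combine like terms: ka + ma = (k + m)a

(7 + 6r)(−3 − 4q − 9p)(−8 − 7p − 4q)
= (−21 − 28q − 63p − 18r − 24qr − 54pr)(−8 − 7p − 4q)    [distributive law]
= 168 + 147p + 84q + 224q + 196pq + 112q² + 504p + 441p² + 252pq + 144r + 126pr + 72qr + 192qr + 168pqr + 96q²r + 432pr + 378p²r + 216pqr    [distributive law]
= 168 + 651p + 308q + 448pq + 112q² + 441p² + 144r + 558pr + 264qr + 384pqr + 96q²r + 378p²r    [combine like terms]

168 + 651p + 308q + 448pq + 112q² + 441p² + 144r + 558pr + 264qr + 384pqr + 96q²r + 378p²r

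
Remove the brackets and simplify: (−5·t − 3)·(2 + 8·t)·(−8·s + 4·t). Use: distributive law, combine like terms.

(−5·t − 3)·(2 + 8·t)·(−8·s + 4·t)
= (−10·t − 40·t^2 − 6 − 24·t)·(−8·s + 4·t)    [distributive law]
= (−34·t − 40·t^2 − 6)·(−8·s + 4·t)    [combine like terms]
= 272·s·t − 136·t^2 + 320·s·t^2 − 160·t^3 + 48·s − 24·t    [distributive law]

272·s·t − 136·t^2 + 320·s·t^2 − 160·t^3 + 48·s − 24·t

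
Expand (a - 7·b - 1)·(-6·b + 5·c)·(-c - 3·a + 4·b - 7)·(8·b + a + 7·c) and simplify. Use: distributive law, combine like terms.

(a - 7·b - 1)·(-6·b + 5·c)·(-c - 3·a + 4·b - 7)·(8·b + a + 7·c)
= (-6·a·b + 5·a·c + 42·b² - 35·b·c + 6·b - 5·c)·(-c - 3·a + 4·b - 7)·(8·b + a + 7·c)    [distributive law]
= (6·a·b·c + 18·a²·b - 24·a·b² + 42·a·b - 5·a·c² - 15·a²·c + 20·a·b·c - 35·a·c - 42·b²·c - 126·a·b² + 168·b³ - 294·b² + 35·b·c² + 105·a·b·c - 140·b²·c + 245·b·c - 6·b·c - 18·a·b + 24·b² - 42·b + 5·c² + 15·a·c - 20·b·c + 35·c)·(8·b + a + 7·c)    [distributive law]
= (131·a·b·c + 18·a²·b - 150·a·b² + 24·a·b - 5·a·c² - 15·a²·c - 20·a·c - 182·b²·c + 168·b³ - 270·b² + 35·b·c² + 219·b·c - 42·b + 5·c² + 35·c)·(8·b + a + 7·c)    [combine like terms]
= 1048·a·b²·c + 131·a²·b·c + 917·a·b·c² + 144·a²·b² + 18·a³·b + 126·a²·b·c - 1200·a·b³ - 150·a²·b² - 1050·a·b²·c + 192·a·b² + 24·a²·b + 168·a·b·c - 40·a·b·c² - 5·a²·c² - 35·a·c³ - 120·a²·b·c - 15·a³·c - 105·a²·c² - 160·a·b·c - 20·a²·c - 140·a·c² - 1456·b³·c - 182·a·b²·c - 1274·b²·c² + 1344·b⁴ + 168·a·b³ + 1176·b³·c - 2160·b³ - 270·a·b² - 1890·b²·c + 280·b²·c² + 35·a·b·c² + 245·b·c³ + 1752·b²·c + 219·a·b·c + 1533·b·c² - 336·b² - 42·a·b - 294·b·c + 40·b·c² + 5·a·c² + 35·c³ + 280·b·c + 35·a·c + 245·c²    [distributive law]
= -184·a·b²·c + 137·a²·b·c + 912·a·b·c² - 6·a²·b² + 18·a³·b - 1032·a·b³ - 78·a·b² + 24·a²·b + 227·a·b·c - 110·a²·c² - 35·a·c³ - 15·a³·c - 20·a²·c - 135·a·c² - 280·b³·c - 994·b²·c² + 1344·b⁴ - 2160·b³ - 138·b²·c + 245·b·c³ + 1573·b·c² - 336·b² - 42·a·b - 14·b·c + 35·c³ + 35·a·c + 245·c²    [combine like terms]

-184·a·b²·c + 137·a²·b·c + 912·a·b·c² - 6·a²·b² + 18·a³·b - 1032·a·b³ - 78·a·b² + 24·a²·b + 227·a·b·c - 110·a²·c² - 35·a·c³ - 15·a³·c - 20·a²·c - 135·a·c² - 280·b³·c - 994·b²·c² + 1344·b⁴ - 2160·b³ - 138·b²·c + 245·b·c³ + 1573·b·c² - 336·b² - 42·a·b - 14·b·c + 35·c³ + 35·a·c + 245·c²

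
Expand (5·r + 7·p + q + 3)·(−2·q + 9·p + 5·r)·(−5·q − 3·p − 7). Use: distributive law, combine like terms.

(5·r + 7·p + q + 3)·(−2·q + 9·p + 5·r)·(−5·q − 3·p − 7)
= (−10·q·r + 45·p·r + 25·r² − 14·p·q + 63·p² + 35·p·r − 2·q² + 9·p·q + 5·q·r − 6·q + 27·p + 15·r)·(−5·q − 3·p − 7)    [distributive law]
= (−5·q·r + 80·p·r + 25·r² − 5·p·q + 63·p² − 2·q² − 6·q + 27·p + 15·r)·(−5·q − 3·p − 7)    [combine like terms]
= 25·q²·r + 15·p·q·r + 35·q·r − 400·p·q·r − 240·p²·r − 560·p·r − 125·q·r² − 75·p·r² − 175·r² + 25·p·q² + 15·p²·q + 35·p·q − 315·p²·q − 189·p³ − 441·p² + 10·q³ + 6·p·q² + 14·q² + 30·q² + 18·p·q + 42·q − 135·p·q − 81·p² − 189·p − 75·q·r − 45·p·r − 105·r    [distributive law]
= 25·q²·r − 385·p·q·r − 40·q·r − 240·p²·r − 605·p·r − 125·q·r² − 75·p·r² − 175·r² + 31·p·q² − 300·p²·q − 82·p·q − 189·p³ − 522·p² + 10·q³ + 44·q² + 42·q − 189·p − 105·r    [combine like terms]

25·q²·r − 385·p·q·r − 40·q·r − 240·p²·r − 605·p·r − 125·q·r² − 75·p·r² − 175·r² + 31·p·q² − 300·p²·q − 82·p·q − 189·p³ − 522·p² + 10·q³ + 44·q² + 42·q − 189·p − 105·r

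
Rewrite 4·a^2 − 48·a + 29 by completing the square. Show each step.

4·a^2 − 48·a + 29
= 4(a^2 − 12·a) + 29    [factor out 4 from the a-terms]
= 4(a^2 − 12·a + 36 − 36) + 29    [add and subtract 36 inside the bracket]
= 4(a − 6)^2 − 144 + 29    [perfect-square identity]
= 4(a − 6)^2 − 115    [combine constants]

4(a − 6)^2 − 115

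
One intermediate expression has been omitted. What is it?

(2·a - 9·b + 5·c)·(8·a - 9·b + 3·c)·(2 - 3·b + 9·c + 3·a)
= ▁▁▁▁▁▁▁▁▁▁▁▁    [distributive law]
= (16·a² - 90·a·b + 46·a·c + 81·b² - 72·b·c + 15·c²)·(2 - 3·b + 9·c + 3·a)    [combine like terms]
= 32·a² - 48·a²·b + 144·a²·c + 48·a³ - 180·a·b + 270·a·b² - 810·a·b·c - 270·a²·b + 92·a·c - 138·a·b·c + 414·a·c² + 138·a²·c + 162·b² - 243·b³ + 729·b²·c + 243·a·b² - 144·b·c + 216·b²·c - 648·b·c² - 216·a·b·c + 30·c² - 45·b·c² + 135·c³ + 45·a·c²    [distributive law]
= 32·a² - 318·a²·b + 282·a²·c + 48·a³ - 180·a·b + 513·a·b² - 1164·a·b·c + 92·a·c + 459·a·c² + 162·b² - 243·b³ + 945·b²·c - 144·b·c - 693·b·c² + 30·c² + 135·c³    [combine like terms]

Applying distributive law to the line above:

(16·a² - 18·a·b + 6·a·c - 72·a·b + 81·b² - 27·b·c + 40·a·c - 45·b·c + 15·c²)·(2 - 3·b + 9·c + 3·a)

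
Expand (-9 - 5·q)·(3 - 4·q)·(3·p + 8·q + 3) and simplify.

(-9 - 5·q)·(3 - 4·q)·(3·p + 8·q + 3)
= (-27 + 36·q - 15·q + 20·q^2)·(3·p + 8·q + 3)    [distributive law]
= (-27 + 21·q + 20·q^2)·(3·p + 8·q + 3)    [combine like terms]
= -81·p - 216·q - 81 + 63·p·q + 168·q^2 + 63·q + 60·p·q^2 + 160·q^3 + 60·q^2    [distributive law]
= -81·p - 153·q - 81 + 63·p·q + 228·q^2 + 60·p·q^2 + 160·q^3    [combine like terms]

-81·p - 153·q - 81 + 63·p·q + 228·q^2 + 60·p·q^2 + 160·q^3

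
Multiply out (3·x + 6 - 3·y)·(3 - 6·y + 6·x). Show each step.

(3·x + 6 - 3·y)·(3 - 6·y + 6·x)
= 9·x - 18·x·y + 18·x^2 + 18 - 36·y + 36·x - 9·y + 18·y^2 - 18·x·y    [distributive law]
= 45·x - 36·x·y + 18·x^2 + 18 - 45·y + 18·y^2    [combine like terms]

45·x - 36·x·y + 18·x^2 + 18 - 45·y + 18·y^2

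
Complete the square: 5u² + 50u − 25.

5u² + 50u − 25
= 5(u² + 10u) − 25    [factor out 5 from the u-terms]
= 5(u² + 10u + 25 − 25) − 25    [add and subtract 25 inside the bracket]
= 5(u + 5)² − 125 − 25    [perfect-square identity]
= 5(u + 5)² − 150    [combine constants]

5(u + 5)² − 150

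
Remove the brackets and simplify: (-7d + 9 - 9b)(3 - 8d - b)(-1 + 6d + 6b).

(-7d + 9 - 9b)(3 - 8d - b)(-1 + 6d + 6b)
= (-21d + 56d^2 + 7bd + 27 - 72d - 9b - 27b + 72bd + 9b^2)(-1 + 6d + 6b)    [distributive law]
= (-93d + 56d^2 + 79bd + 27 - 36b + 9b^2)(-1 + 6d + 6b)    [combine like terms]
= 93d - 558d^2 - 558bd - 56d^2 + 336d^3 + 336bd^2 - 79bd + 474bd^2 + 474b^2d - 27 + 162d + 162b + 36b - 216bd - 216b^2 - 9b^2 + 54b^2d + 54b^3    [distributive law]
= 255d - 614d^2 - 853bd + 336d^3 + 810bd^2 + 528b^2d - 27 + 198b - 225b^2 + 54b^3    [combine like terms]

255d - 614d^2 - 853bd + 336d^3 + 810bd^2 + 528b^2d - 27 + 198b - 225b^2 + 54b^3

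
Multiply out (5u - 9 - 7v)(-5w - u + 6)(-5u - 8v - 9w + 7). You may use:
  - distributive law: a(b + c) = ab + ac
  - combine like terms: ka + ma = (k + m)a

(5u - 9 - 7v)(-5w - u + 6)(-5u - 8v - 9w + 7)
= (-25uw - 5u^2 + 30u + 45w + 9u - 54 + 35vw + 7uv - 42v)(-5u - 8v - 9w + 7)    [distributive law]
= (-25uw - 5u^2 + 39u + 45w - 54 + 35vw + 7uv - 42v)(-5u - 8v - 9w + 7)    [combine like terms]
= 125u^2w + 200uvw + 225uw^2 - 175uw + 25u^3 + 40u^2v + 45u^2w - 35u^2 - 195u^2 - 312uv - 351uw + 273u - 225uw - 360vw - 405w^2 + 315w + 270u + 432v + 486w - 378 - 175uvw - 280v^2w - 315vw^2 + 245vw - 35u^2v - 56uv^2 - 63uvw + 49uv + 210uv + 336v^2 + 378vw - 294v    [distributive law]
= 170u^2w - 38uvw + 225uw^2 - 751uw + 25u^3 + 5u^2v - 230u^2 - 53uv + 543u + 263vw - 405w^2 + 801w + 138v - 378 - 280v^2w - 315vw^2 - 56uv^2 + 336v^2    [combine like terms]

170u^2w - 38uvw + 225uw^2 - 751uw + 25u^3 + 5u^2v - 230u^2 - 53uv + 543u + 263vw - 405w^2 + 801w + 138v - 378 - 280v^2w - 315vw^2 - 56uv^2 + 336v^2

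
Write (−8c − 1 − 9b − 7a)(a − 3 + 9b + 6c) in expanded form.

−50ac + 18c − 126bc − 48c² + 20a + 3 + 18b − 72ab − 81b² − 7a²

(−8c − 1 − 9b − 7a)(a − 3 + 9b + 6c)
= −8ac + 24c − 72bc − 48c² − a + 3 − 9b − 6c − 9ab + 27b − 81b² − 54bc − 7a² + 21a − 63ab − 42ac    [distributive law]
= −50ac + 18c − 126bc − 48c² + 20a + 3 + 18b − 72ab − 81b² − 7a²    [combine like terms]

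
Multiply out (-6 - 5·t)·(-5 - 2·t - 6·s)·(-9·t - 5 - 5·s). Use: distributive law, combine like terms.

(-6 - 5·t)·(-5 - 2·t - 6·s)·(-9·t - 5 - 5·s)
= (30 + 12·t + 36·s + 25·t + 10·t^2 + 30·s·t)·(-9·t - 5 - 5·s)    [distributive law]
= (30 + 37·t + 36·s + 10·t^2 + 30·s·t)·(-9·t - 5 - 5·s)    [combine like terms]
= -270·t - 150 - 150·s - 333·t^2 - 185·t - 185·s·t - 324·s·t - 180·s - 180·s^2 - 90·t^3 - 50·t^2 - 50·s·t^2 - 270·s·t^2 - 150·s·t - 150·s^2·t    [distributive law]
= -455·t - 150 - 330·s - 383·t^2 - 659·s·t - 180·s^2 - 90·t^3 - 320·s·t^2 - 150·s^2·t    [combine like terms]

-455·t - 150 - 330·s - 383·t^2 - 659·s·t - 180·s^2 - 90·t^3 - 320·s·t^2 - 150·s^2·t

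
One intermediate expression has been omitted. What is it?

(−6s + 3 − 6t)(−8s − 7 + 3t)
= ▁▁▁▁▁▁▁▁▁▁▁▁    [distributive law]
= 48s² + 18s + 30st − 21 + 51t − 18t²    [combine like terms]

By distributive law:

48s² + 42s − 18st − 24s − 21 + 9t + 48st + 42t − 18t²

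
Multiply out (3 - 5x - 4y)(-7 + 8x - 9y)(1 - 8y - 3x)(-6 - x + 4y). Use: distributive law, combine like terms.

(3 - 5x - 4y)(-7 + 8x - 9y)(1 - 8y - 3x)(-6 - x + 4y)
= (-21 + 24x - 27y + 35x - 40x² + 45xy + 28y - 32xy + 36y²)(1 - 8y - 3x)(-6 - x + 4y)    [distributive law]
= (-21 + 59x + y - 40x² + 13xy + 36y²)(1 - 8y - 3x)(-6 - x + 4y)    [combine like terms]
= (-21 + 168y + 63x + 59x - 472xy - 177x² + y - 8y² - 3xy - 40x² + 320x²y + 120x³ + 13xy - 104xy² - 39x²y + 36y² - 288y³ - 108xy²)(-6 - x + 4y)    [distributive law]
= (-21 + 169y + 122x - 462xy - 217x² + 28y² + 281x²y + 120x³ - 212xy² - 288y³)(-6 - x + 4y)    [combine like terms]
= 126 + 21x - 84y - 1014y - 169xy + 676y² - 732x - 122x² + 488xy + 2772xy + 462x²y - 1848xy² + 1302x² + 217x³ - 868x²y - 168y² - 28xy² + 112y³ - 1686x²y - 281x³y + 1124x²y² - 720x³ - 120x⁴ + 480x³y + 1272xy² + 212x²y² - 848xy³ + 1728y³ + 288xy³ - 1152y⁴    [distributive law]
= 126 - 711x - 1098y + 3091xy + 508y² + 1180x² - 2092x²y - 604xy² - 503x³ + 1840y³ + 199x³y + 1336x²y² - 120x⁴ - 560xy³ - 1152y⁴    [combine like terms]

126 - 711x - 1098y + 3091xy + 508y² + 1180x² - 2092x²y - 604xy² - 503x³ + 1840y³ + 199x³y + 1336x²y² - 120x⁴ - 560xy³ - 1152y⁴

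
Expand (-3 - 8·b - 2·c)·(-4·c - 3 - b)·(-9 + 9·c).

-81·c + 90·c^2 - 81 - 243·b - 63·b·c + 306·b·c^2 - 72·b^2 + 72·b^2·c + 72·c^3

(-3 - 8·b - 2·c)·(-4·c - 3 - b)·(-9 + 9·c)
= (12·c + 9 + 3·b + 32·b·c + 24·b + 8·b^2 + 8·c^2 + 6·c + 2·b·c)·(-9 + 9·c)    [distributive law]
= (18·c + 9 + 27·b + 34·b·c + 8·b^2 + 8·c^2)·(-9 + 9·c)    [combine like terms]
= -162·c + 162·c^2 - 81 + 81·c - 243·b + 243·b·c - 306·b·c + 306·b·c^2 - 72·b^2 + 72·b^2·c - 72·c^2 + 72·c^3    [distributive law]
= -81·c + 90·c^2 - 81 - 243·b - 63·b·c + 306·b·c^2 - 72·b^2 + 72·b^2·c + 72·c^3    [combine like terms]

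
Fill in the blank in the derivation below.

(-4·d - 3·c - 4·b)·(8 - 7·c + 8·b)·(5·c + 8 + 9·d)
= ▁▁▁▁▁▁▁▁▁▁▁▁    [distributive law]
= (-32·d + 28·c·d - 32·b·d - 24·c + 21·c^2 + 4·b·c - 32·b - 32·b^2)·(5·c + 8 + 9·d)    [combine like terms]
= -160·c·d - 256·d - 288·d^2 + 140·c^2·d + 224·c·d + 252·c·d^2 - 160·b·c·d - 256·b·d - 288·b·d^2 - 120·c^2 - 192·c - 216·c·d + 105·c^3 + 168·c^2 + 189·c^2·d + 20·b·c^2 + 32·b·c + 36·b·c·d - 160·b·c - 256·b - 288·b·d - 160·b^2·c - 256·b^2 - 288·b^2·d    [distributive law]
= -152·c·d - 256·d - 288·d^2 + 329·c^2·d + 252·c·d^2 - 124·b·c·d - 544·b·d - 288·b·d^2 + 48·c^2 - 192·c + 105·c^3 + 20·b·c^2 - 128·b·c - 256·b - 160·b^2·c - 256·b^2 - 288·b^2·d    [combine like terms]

By distributive law:

(-32·d + 28·c·d - 32·b·d - 24·c + 21·c^2 - 24·b·c - 32·b + 28·b·c - 32·b^2)·(5·c + 8 + 9·d)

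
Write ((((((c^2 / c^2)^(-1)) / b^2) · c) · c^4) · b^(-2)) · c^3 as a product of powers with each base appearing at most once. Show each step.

((((((c^2 / c^2)^(-1)) / b^2) · c) · c^4) · b^(-2)) · c^3
= (((((((c^2)^(-1)) / ((c^2)^(-1))) / b^2) · c) · c^4) · b^(-2)) · c^3    [power of a quotient]
= (((((c^(-2) / ((c^2)^(-1))) / b^2) · c) · c^4) · b^(-2)) · c^3    [power of a power]
= (((((c^(-2) / c^(-2)) / b^2) · c) · c^4) · b^(-2)) · c^3    [power of a power]
= ((((c^0 / b^2) · c) · c^4) · b^(-2)) · c^3    [quotient of powers]
= b^(-4)c^8    [quotient of powers; product of powers]

b^(-4)c^8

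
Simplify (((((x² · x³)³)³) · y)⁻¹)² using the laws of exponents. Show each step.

x⁻⁹⁰·y⁻²

(((((x² · x³)³)³) · y)⁻¹)²
= ((((x² · x³)³)³) · y)⁻²    [power of a power]
= ((((x² · x³)³)³)⁻²) · (y⁻²)    [power of a product]
= (((x² · x³)³)⁻⁶) · (y⁻²)    [power of a power]
= ((x² · x³)⁻¹⁸) · (y⁻²)    [power of a power]
= (((x²)⁻¹⁸) · ((x³)⁻¹⁸)) · (y⁻²)    [power of a product]
= (x⁻³⁶ · ((x³)⁻¹⁸)) · (y⁻²)    [power of a power]
= (x⁻³⁶ · x⁻⁵⁴) · (y⁻²)    [power of a power]
= x⁻⁹⁰ · (y⁻²)    [product of powers]
= x⁻⁹⁰·y⁻²    [rearrange]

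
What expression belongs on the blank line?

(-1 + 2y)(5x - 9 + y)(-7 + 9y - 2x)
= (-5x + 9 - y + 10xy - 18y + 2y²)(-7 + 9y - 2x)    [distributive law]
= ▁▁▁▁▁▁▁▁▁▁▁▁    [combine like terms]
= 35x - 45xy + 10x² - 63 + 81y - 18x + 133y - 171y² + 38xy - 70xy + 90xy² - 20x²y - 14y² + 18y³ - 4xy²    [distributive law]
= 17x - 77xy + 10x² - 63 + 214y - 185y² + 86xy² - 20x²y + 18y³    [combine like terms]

After combine like terms, the bracketed line is:

(-5x + 9 - 19y + 10xy + 2y²)(-7 + 9y - 2x)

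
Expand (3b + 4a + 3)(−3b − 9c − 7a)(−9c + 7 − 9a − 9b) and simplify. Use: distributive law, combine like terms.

(3b + 4a + 3)(−3b − 9c − 7a)(−9c + 7 − 9a − 9b)
= (−9b² − 27bc − 21ab − 12ab − 36ac − 28a² − 9b − 27c − 21a)(−9c + 7 − 9a − 9b)    [distributive law]
= (−9b² − 27bc − 33ab − 36ac − 28a² − 9b − 27c − 21a)(−9c + 7 − 9a − 9b)    [combine like terms]
= 81b²c − 63b² + 81ab² + 81b³ + 243bc² − 189bc + 243abc + 243b²c + 297abc − 231ab + 297a²b + 297ab² + 324ac² − 252ac + 324a²c + 324abc + 252a²c − 196a² + 252a³ + 252a²b + 81bc − 63b + 81ab + 81b² + 243c² − 189c + 243ac + 243bc + 189ac − 147a + 189a² + 189ab    [distributive law]
= 324b²c + 18b² + 378ab² + 81b³ + 243bc² + 135bc + 864abc + 39ab + 549a²b + 324ac² + 180ac + 576a²c − 7a² + 252a³ − 63b + 243c² − 189c − 147a    [combine like terms]

324b²c + 18b² + 378ab² + 81b³ + 243bc² + 135bc + 864abc + 39ab + 549a²b + 324ac² + 180ac + 576a²c − 7a² + 252a³ − 63b + 243c² − 189c − 147a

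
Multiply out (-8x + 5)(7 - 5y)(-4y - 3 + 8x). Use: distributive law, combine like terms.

-96xy + 448x - 448x^2 - 160xy^2 + 320x^2y - 65y - 105 + 100y^2

(-8x + 5)(7 - 5y)(-4y - 3 + 8x)
= (-56x + 40xy + 35 - 25y)(-4y - 3 + 8x)    [distributive law]
= 224xy + 168x - 448x^2 - 160xy^2 - 120xy + 320x^2y - 140y - 105 + 280x + 100y^2 + 75y - 200xy    [distributive law]
= -96xy + 448x - 448x^2 - 160xy^2 + 320x^2y - 65y - 105 + 100y^2    [combine like terms]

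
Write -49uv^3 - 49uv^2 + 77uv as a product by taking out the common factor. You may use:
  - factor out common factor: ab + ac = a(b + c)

7uv(-7v^2 - 7v + 11)

-49uv^3 - 49uv^2 + 77uv
= 7(-7uv^3 - 7uv^2 + 11uv)    [factor out 7]
= 7uv(-7v^2 - 7v + 11)    [factor out uv]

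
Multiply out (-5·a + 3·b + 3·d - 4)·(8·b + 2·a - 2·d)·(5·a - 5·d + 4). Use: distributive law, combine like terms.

-170·a²·b + 260·a·b·d - 296·a·b - 50·a³ + 130·a²·d - 80·a² - 110·a·d² + 144·a·d + 120·a·b² - 120·b²·d + 96·b² - 90·b·d² + 232·b·d + 30·d³ - 64·d² - 128·b - 32·a + 32·d

(-5·a + 3·b + 3·d - 4)·(8·b + 2·a - 2·d)·(5·a - 5·d + 4)
= (-40·a·b - 10·a² + 10·a·d + 24·b² + 6·a·b - 6·b·d + 24·b·d + 6·a·d - 6·d² - 32·b - 8·a + 8·d)·(5·a - 5·d + 4)    [distributive law]
= (-34·a·b - 10·a² + 16·a·d + 24·b² + 18·b·d - 6·d² - 32·b - 8·a + 8·d)·(5·a - 5·d + 4)    [combine like terms]
= -170·a²·b + 170·a·b·d - 136·a·b - 50·a³ + 50·a²·d - 40·a² + 80·a²·d - 80·a·d² + 64·a·d + 120·a·b² - 120·b²·d + 96·b² + 90·a·b·d - 90·b·d² + 72·b·d - 30·a·d² + 30·d³ - 24·d² - 160·a·b + 160·b·d - 128·b - 40·a² + 40·a·d - 32·a + 40·a·d - 40·d² + 32·d    [distributive law]
= -170·a²·b + 260·a·b·d - 296·a·b - 50·a³ + 130·a²·d - 80·a² - 110·a·d² + 144·a·d + 120·a·b² - 120·b²·d + 96·b² - 90·b·d² + 232·b·d + 30·d³ - 64·d² - 128·b - 32·a + 32·d    [combine like terms]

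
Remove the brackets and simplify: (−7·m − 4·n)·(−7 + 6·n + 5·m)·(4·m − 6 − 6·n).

(−7·m − 4·n)·(−7 + 6·n + 5·m)·(4·m − 6 − 6·n)
= (49·m − 42·m·n − 35·m^2 + 28·n − 24·n^2 − 20·m·n)·(4·m − 6 − 6·n)    [distributive law]
= (49·m − 62·m·n − 35·m^2 + 28·n − 24·n^2)·(4·m − 6 − 6·n)    [combine like terms]
= 196·m^2 − 294·m − 294·m·n − 248·m^2·n + 372·m·n + 372·m·n^2 − 140·m^3 + 210·m^2 + 210·m^2·n + 112·m·n − 168·n − 168·n^2 − 96·m·n^2 + 144·n^2 + 144·n^3    [distributive law]
= 406·m^2 − 294·m + 190·m·n − 38·m^2·n + 276·m·n^2 − 140·m^3 − 168·n − 24·n^2 + 144·n^3    [combine like terms]

406·m^2 − 294·m + 190·m·n − 38·m^2·n + 276·m·n^2 − 140·m^3 − 168·n − 24·n^2 + 144·n^3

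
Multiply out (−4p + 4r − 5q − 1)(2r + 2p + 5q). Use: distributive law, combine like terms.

(−4p + 4r − 5q − 1)(2r + 2p + 5q)
= −8pr − 8p^2 − 20pq + 8r^2 + 8pr + 20qr − 10qr − 10pq − 25q^2 − 2r − 2p − 5q    [distributive law]
= −8p^2 − 30pq + 8r^2 + 10qr − 25q^2 − 2r − 2p − 5q    [combine like terms]

−8p^2 − 30pq + 8r^2 + 10qr − 25q^2 − 2r − 2p − 5q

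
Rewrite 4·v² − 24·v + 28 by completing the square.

4(v − 3)² − 8

4·v² − 24·v + 28
= 4(v² − 6·v) + 28    [factor out 4 from the v-terms]
= 4(v² − 6·v + 9 − 9) + 28    [add and subtract 9 inside the bracket]
= 4(v − 3)² − 36 + 28    [perfect-square identity]
= 4(v − 3)² − 8    [combine constants]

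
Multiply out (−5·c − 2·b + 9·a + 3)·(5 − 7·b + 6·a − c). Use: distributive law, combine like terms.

(−5·c − 2·b + 9·a + 3)·(5 − 7·b + 6·a − c)
= −25·c + 35·b·c − 30·a·c + 5·c^2 − 10·b + 14·b^2 − 12·a·b + 2·b·c + 45·a − 63·a·b + 54·a^2 − 9·a·c + 15 − 21·b + 18·a − 3·c    [distributive law]
= −28·c + 37·b·c − 39·a·c + 5·c^2 − 31·b + 14·b^2 − 75·a·b + 63·a + 54·a^2 + 15    [combine like terms]

−28·c + 37·b·c − 39·a·c + 5·c^2 − 31·b + 14·b^2 − 75·a·b + 63·a + 54·a^2 + 15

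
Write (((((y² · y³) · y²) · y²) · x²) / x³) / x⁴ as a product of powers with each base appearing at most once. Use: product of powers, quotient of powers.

x⁻⁵y⁹

(((((y² · y³) · y²) · y²) · x²) / x³) / x⁴
= ((((y⁵ · y²) · y²) · x²) / x³) / x⁴    [product of powers]
= (((y⁷ · y²) · x²) / x³) / x⁴    [product of powers]
= ((y⁹ · x²) / x³) / x⁴    [product of powers]
= x⁻⁵y⁹    [quotient of powers; product of powers]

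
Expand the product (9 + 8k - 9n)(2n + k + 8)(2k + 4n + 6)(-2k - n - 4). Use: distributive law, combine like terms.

-830k^2n + 454kn^2 - 1414kn + 612n^3 + 1332n^2 - 288n - 452k^3 - 1940k^2 - 3192k - 1728 - 108k^3n - 30k^2n^2 + 152kn^3 - 32k^4 + 72n^4

(9 + 8k - 9n)(2n + k + 8)(2k + 4n + 6)(-2k - n - 4)
= (18n + 9k + 72 + 16kn + 8k^2 + 64k - 18n^2 - 9kn - 72n)(2k + 4n + 6)(-2k - n - 4)    [distributive law]
= (-54n + 73k + 72 + 7kn + 8k^2 - 18n^2)(2k + 4n + 6)(-2k - n - 4)    [combine like terms]
= (-108kn - 216n^2 - 324n + 146k^2 + 292kn + 438k + 144k + 288n + 432 + 14k^2n + 28kn^2 + 42kn + 16k^3 + 32k^2n + 48k^2 - 36kn^2 - 72n^3 - 108n^2)(-2k - n - 4)    [distributive law]
= (226kn - 324n^2 - 36n + 194k^2 + 582k + 432 + 46k^2n - 8kn^2 + 16k^3 - 72n^3)(-2k - n - 4)    [combine like terms]
= -452k^2n - 226kn^2 - 904kn + 648kn^2 + 324n^3 + 1296n^2 + 72kn + 36n^2 + 144n - 388k^3 - 194k^2n - 776k^2 - 1164k^2 - 582kn - 2328k - 864k - 432n - 1728 - 92k^3n - 46k^2n^2 - 184k^2n + 16k^2n^2 + 8kn^3 + 32kn^2 - 32k^4 - 16k^3n - 64k^3 + 144kn^3 + 72n^4 + 288n^3    [distributive law]
= -830k^2n + 454kn^2 - 1414kn + 612n^3 + 1332n^2 - 288n - 452k^3 - 1940k^2 - 3192k - 1728 - 108k^3n - 30k^2n^2 + 152kn^3 - 32k^4 + 72n^4    [combine like terms]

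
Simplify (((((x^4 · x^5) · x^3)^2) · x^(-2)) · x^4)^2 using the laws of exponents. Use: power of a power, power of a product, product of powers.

(((((x^4 · x^5) · x^3)^2) · x^(-2)) · x^4)^2
= (((((x^4 · x^5) · x^3)^2) · x^(-2))^2) · ((x^4)^2)    [power of a product]
= (((((x^4 · x^5) · x^3)^2)^2) · ((x^(-2))^2)) · ((x^4)^2)    [power of a product]
= ((((x^4 · x^5) · x^3)^4) · ((x^(-2))^2)) · ((x^4)^2)    [power of a power]
= ((((x^4 · x^5)^4) · ((x^3)^4)) · ((x^(-2))^2)) · ((x^4)^2)    [power of a product]
= (((((x^4)^4) · ((x^5)^4)) · ((x^3)^4)) · ((x^(-2))^2)) · ((x^4)^2)    [power of a product]
= (((x^16 · ((x^5)^4)) · ((x^3)^4)) · ((x^(-2))^2)) · ((x^4)^2)    [power of a power]
= (((x^16 · x^20) · ((x^3)^4)) · ((x^(-2))^2)) · ((x^4)^2)    [power of a power]
= ((x^36 · ((x^3)^4)) · ((x^(-2))^2)) · ((x^4)^2)    [product of powers]
= ((x^36 · x^12) · ((x^(-2))^2)) · ((x^4)^2)    [power of a power]
= (x^48 · ((x^(-2))^2)) · ((x^4)^2)    [product of powers]
= (x^48 · x^(-4)) · ((x^4)^2)    [power of a power]
= x^44 · ((x^4)^2)    [product of powers]
= x^44 · x^8    [power of a power]
= x^52    [product of powers]

x^52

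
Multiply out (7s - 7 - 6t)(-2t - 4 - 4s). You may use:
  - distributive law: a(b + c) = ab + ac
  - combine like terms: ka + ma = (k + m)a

10st - 28s^2 + 38t + 28 + 12t^2

(7s - 7 - 6t)(-2t - 4 - 4s)
= -14st - 28s - 28s^2 + 14t + 28 + 28s + 12t^2 + 24t + 24st    [distributive law]
= 10st - 28s^2 + 38t + 28 + 12t^2    [combine like terms]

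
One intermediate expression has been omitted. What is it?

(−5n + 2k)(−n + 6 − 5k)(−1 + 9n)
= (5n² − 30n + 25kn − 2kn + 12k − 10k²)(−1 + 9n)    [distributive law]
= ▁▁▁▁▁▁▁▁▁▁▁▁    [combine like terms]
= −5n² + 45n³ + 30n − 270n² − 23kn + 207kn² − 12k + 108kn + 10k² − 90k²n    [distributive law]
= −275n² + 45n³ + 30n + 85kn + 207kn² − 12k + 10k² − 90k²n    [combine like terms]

By combine like terms:

(5n² − 30n + 23kn + 12k − 10k²)(−1 + 9n)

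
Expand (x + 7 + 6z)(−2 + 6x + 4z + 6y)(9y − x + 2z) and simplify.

318xy − 40x² + 64xz + 48x²y − 6x³ − 28x²z + 336xyz + 56xz² + 54xy² − 126y + 14x − 28z + 228yz + 32z² + 378y² + 288yz² + 48z³ + 324y²z

(x + 7 + 6z)(−2 + 6x + 4z + 6y)(9y − x + 2z)
= (−2x + 6x² + 4xz + 6xy − 14 + 42x + 28z + 42y − 12z + 36xz + 24z² + 36yz)(9y − x + 2z)    [distributive law]
= (40x + 6x² + 40xz + 6xy − 14 + 16z + 42y + 24z² + 36yz)(9y − x + 2z)    [combine like terms]
= 360xy − 40x² + 80xz + 54x²y − 6x³ + 12x²z + 360xyz − 40x²z + 80xz² + 54xy² − 6x²y + 12xyz − 126y + 14x − 28z + 144yz − 16xz + 32z² + 378y² − 42xy + 84yz + 216yz² − 24xz² + 48z³ + 324y²z − 36xyz + 72yz²    [distributive law]
= 318xy − 40x² + 64xz + 48x²y − 6x³ − 28x²z + 336xyz + 56xz² + 54xy² − 126y + 14x − 28z + 228yz + 32z² + 378y² + 288yz² + 48z³ + 324y²z    [combine like terms]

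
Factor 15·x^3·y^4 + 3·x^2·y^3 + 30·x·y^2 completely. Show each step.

3·x·y^2(5·x^2·y^2 + x·y + 10)

15·x^3·y^4 + 3·x^2·y^3 + 30·x·y^2
= 3(5·x^3·y^4 + x^2·y^3 + 10·x·y^2)    [factor out 3]
= 3·x·y^2(5·x^2·y^2 + x·y + 10)    [factor out x·y^2]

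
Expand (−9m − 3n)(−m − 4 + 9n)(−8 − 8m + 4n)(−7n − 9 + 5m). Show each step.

(−9m − 3n)(−m − 4 + 9n)(−8 − 8m + 4n)(−7n − 9 + 5m)
= (9m^2 + 36m − 81mn + 3mn + 12n − 27n^2)(−8 − 8m + 4n)(−7n − 9 + 5m)    [distributive law]
= (9m^2 + 36m − 78mn + 12n − 27n^2)(−8 − 8m + 4n)(−7n − 9 + 5m)    [combine like terms]
= (−72m^2 − 72m^3 + 36m^2n − 288m − 288m^2 + 144mn + 624mn + 624m^2n − 312mn^2 − 96n − 96mn + 48n^2 + 216n^2 + 216mn^2 − 108n^3)(−7n − 9 + 5m)    [distributive law]
= (−360m^2 − 72m^3 + 660m^2n − 288m + 672mn − 96mn^2 − 96n + 264n^2 − 108n^3)(−7n − 9 + 5m)    [combine like terms]
= 2520m^2n + 3240m^2 − 1800m^3 + 504m^3n + 648m^3 − 360m^4 − 4620m^2n^2 − 5940m^2n + 3300m^3n + 2016mn + 2592m − 1440m^2 − 4704mn^2 − 6048mn + 3360m^2n + 672mn^3 + 864mn^2 − 480m^2n^2 + 672n^2 + 864n − 480mn − 1848n^3 − 2376n^2 + 1320mn^2 + 756n^4 + 972n^3 − 540mn^3    [distributive law]
= −60m^2n + 1800m^2 − 1152m^3 + 3804m^3n − 360m^4 − 5100m^2n^2 − 4512mn + 2592m − 2520mn^2 + 132mn^3 − 1704n^2 + 864n − 876n^3 + 756n^4    [combine like terms]

−60m^2n + 1800m^2 − 1152m^3 + 3804m^3n − 360m^4 − 5100m^2n^2 − 4512mn + 2592m − 2520mn^2 + 132mn^3 − 1704n^2 + 864n − 876n^3 + 756n^4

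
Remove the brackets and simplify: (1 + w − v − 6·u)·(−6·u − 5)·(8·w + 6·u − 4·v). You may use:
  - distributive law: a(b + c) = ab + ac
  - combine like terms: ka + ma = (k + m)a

162·u·w + 144·u^2 − 66·u·v − 40·w − 30·u + 20·v − 48·u·w^2 + 252·u^2·w + 72·u·v·w − 40·w^2 + 60·v·w − 108·u^2·v − 24·u·v^2 − 20·v^2 + 216·u^3

(1 + w − v − 6·u)·(−6·u − 5)·(8·w + 6·u − 4·v)
= (−6·u − 5 − 6·u·w − 5·w + 6·u·v + 5·v + 36·u^2 + 30·u)·(8·w + 6·u − 4·v)    [distributive law]
= (24·u − 5 − 6·u·w − 5·w + 6·u·v + 5·v + 36·u^2)·(8·w + 6·u − 4·v)    [combine like terms]
= 192·u·w + 144·u^2 − 96·u·v − 40·w − 30·u + 20·v − 48·u·w^2 − 36·u^2·w + 24·u·v·w − 40·w^2 − 30·u·w + 20·v·w + 48·u·v·w + 36·u^2·v − 24·u·v^2 + 40·v·w + 30·u·v − 20·v^2 + 288·u^2·w + 216·u^3 − 144·u^2·v    [distributive law]
= 162·u·w + 144·u^2 − 66·u·v − 40·w − 30·u + 20·v − 48·u·w^2 + 252·u^2·w + 72·u·v·w − 40·w^2 + 60·v·w − 108·u^2·v − 24·u·v^2 − 20·v^2 + 216·u^3    [combine like terms]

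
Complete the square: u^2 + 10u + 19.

(u + 5)^2 − 6

u^2 + 10u + 19
= u^2 + 10u + 25 − 25 + 19    [add and subtract 25]
= (u + 5)^2 − 25 + 19    [perfect-square identity]
= (u + 5)^2 − 6    [combine constants]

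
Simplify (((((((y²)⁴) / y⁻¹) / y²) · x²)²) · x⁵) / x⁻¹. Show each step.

(((((((y²)⁴) / y⁻¹) / y²) · x²)²) · x⁵) / x⁻¹
= (((((((y²)⁴) / y⁻¹) / y²)²) · ((x²)²)) · x⁵) / x⁻¹    [power of a product]
= (((((((y²)⁴) / y⁻¹)²) / ((y²)²)) · ((x²)²)) · x⁵) / x⁻¹    [power of a quotient]
= (((((((y²)⁴)²) / ((y⁻¹)²)) / ((y²)²)) · ((x²)²)) · x⁵) / x⁻¹    [power of a quotient]
= ((((((y²)⁸) / ((y⁻¹)²)) / ((y²)²)) · ((x²)²)) · x⁵) / x⁻¹    [power of a power]
= ((((y¹⁶ / ((y⁻¹)²)) / ((y²)²)) · ((x²)²)) · x⁵) / x⁻¹    [power of a power]
= ((((y¹⁶ / y⁻²) / ((y²)²)) · ((x²)²)) · x⁵) / x⁻¹    [power of a power]
= (((y¹⁸ / ((y²)²)) · ((x²)²)) · x⁵) / x⁻¹    [quotient of powers]
= (((y¹⁸ / y⁴) · ((x²)²)) · x⁵) / x⁻¹    [power of a power]
= ((y¹⁴ · ((x²)²)) · x⁵) / x⁻¹    [quotient of powers]
= ((y¹⁴ · x⁴) · x⁵) / x⁻¹    [power of a power]
= x¹⁰·y¹⁴    [quotient of powers; product of powers]

x¹⁰·y¹⁴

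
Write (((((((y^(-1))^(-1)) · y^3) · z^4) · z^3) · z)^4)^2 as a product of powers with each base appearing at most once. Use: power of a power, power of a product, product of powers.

(((((((y^(-1))^(-1)) · y^3) · z^4) · z^3) · z)^4)^2
= ((((((y^(-1))^(-1)) · y^3) · z^4) · z^3) · z)^8    [power of a power]
= ((((((y^(-1))^(-1)) · y^3) · z^4) · z^3)^8) · (z^8)    [power of a product]
= ((((((y^(-1))^(-1)) · y^3) · z^4)^8) · ((z^3)^8)) · (z^8)    [power of a product]
= ((((((y^(-1))^(-1)) · y^3)^8) · ((z^4)^8)) · ((z^3)^8)) · (z^8)    [power of a product]
= ((((((y^(-1))^(-1))^8) · ((y^3)^8)) · ((z^4)^8)) · ((z^3)^8)) · (z^8)    [power of a product]
= (((((y^(-1))^(-8)) · ((y^3)^8)) · ((z^4)^8)) · ((z^3)^8)) · (z^8)    [power of a power]
= (((y^8 · ((y^3)^8)) · ((z^4)^8)) · ((z^3)^8)) · (z^8)    [power of a power]
= (((y^8 · y^24) · ((z^4)^8)) · ((z^3)^8)) · (z^8)    [power of a power]
= ((y^32 · ((z^4)^8)) · ((z^3)^8)) · (z^8)    [product of powers]
= ((y^32 · z^32) · ((z^3)^8)) · (z^8)    [power of a power]
= ((y^32 · z^32) · z^24) · (z^8)    [power of a power]
= y^32z^64    [product of powers]

y^32z^64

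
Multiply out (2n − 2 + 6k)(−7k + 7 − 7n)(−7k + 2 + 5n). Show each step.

(2n − 2 + 6k)(−7k + 7 − 7n)(−7k + 2 + 5n)
= (−14kn + 14n − 14n² + 14k − 14 + 14n − 42k² + 42k − 42kn)(−7k + 2 + 5n)    [distributive law]
= (−56kn + 28n − 14n² + 56k − 14 − 42k²)(−7k + 2 + 5n)    [combine like terms]
= 392k²n − 112kn − 280kn² − 196kn + 56n + 140n² + 98kn² − 28n² − 70n³ − 392k² + 112k + 280kn + 98k − 28 − 70n + 294k³ − 84k² − 210k²n    [distributive law]
= 182k²n − 28kn − 182kn² − 14n + 112n² − 70n³ − 476k² + 210k − 28 + 294k³    [combine like terms]

182k²n − 28kn − 182kn² − 14n + 112n² − 70n³ − 476k² + 210k − 28 + 294k³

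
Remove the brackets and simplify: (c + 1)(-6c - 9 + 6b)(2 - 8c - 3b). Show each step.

108c^2 + 48c^3 - 30bc^2 + 42c + 9bc - 18b^2c - 18 + 39b - 18b^2

(c + 1)(-6c - 9 + 6b)(2 - 8c - 3b)
= (-6c^2 - 9c + 6bc - 6c - 9 + 6b)(2 - 8c - 3b)    [distributive law]
= (-6c^2 - 15c + 6bc - 9 + 6b)(2 - 8c - 3b)    [combine like terms]
= -12c^2 + 48c^3 + 18bc^2 - 30c + 120c^2 + 45bc + 12bc - 48bc^2 - 18b^2c - 18 + 72c + 27b + 12b - 48bc - 18b^2    [distributive law]
= 108c^2 + 48c^3 - 30bc^2 + 42c + 9bc - 18b^2c - 18 + 39b - 18b^2    [combine like terms]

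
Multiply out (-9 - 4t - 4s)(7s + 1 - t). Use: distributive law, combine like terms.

(-9 - 4t - 4s)(7s + 1 - t)
= -63s - 9 + 9t - 28st - 4t + 4t^2 - 28s^2 - 4s + 4st    [distributive law]
= -67s - 9 + 5t - 24st + 4t^2 - 28s^2    [combine like terms]

-67s - 9 + 5t - 24st + 4t^2 - 28s^2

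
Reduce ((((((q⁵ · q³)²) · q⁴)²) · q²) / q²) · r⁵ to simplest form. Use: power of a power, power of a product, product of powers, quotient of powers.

((((((q⁵ · q³)²) · q⁴)²) · q²) / q²) · r⁵
= ((((((q⁵ · q³)²)²) · ((q⁴)²)) · q²) / q²) · r⁵    [power of a product]
= (((((q⁵ · q³)⁴) · ((q⁴)²)) · q²) / q²) · r⁵    [power of a power]
= ((((((q⁵)⁴) · ((q³)⁴)) · ((q⁴)²)) · q²) / q²) · r⁵    [power of a product]
= ((((q²⁰ · ((q³)⁴)) · ((q⁴)²)) · q²) / q²) · r⁵    [power of a power]
= ((((q²⁰ · q¹²) · ((q⁴)²)) · q²) / q²) · r⁵    [power of a power]
= (((q³² · ((q⁴)²)) · q²) / q²) · r⁵    [product of powers]
= (((q³² · q⁸) · q²) / q²) · r⁵    [power of a power]
= ((q⁴⁰ · q²) / q²) · r⁵    [product of powers]
= (q⁴² / q²) · r⁵    [product of powers]
= q⁴⁰ · r⁵    [quotient of powers]
= q⁴⁰r⁵    [rearrange]

q⁴⁰r⁵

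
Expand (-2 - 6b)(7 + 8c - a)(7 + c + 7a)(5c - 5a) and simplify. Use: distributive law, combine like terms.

(-2 - 6b)(7 + 8c - a)(7 + c + 7a)(5c - 5a)
= (-14 - 16c + 2a - 42b - 48bc + 6ab)(7 + c + 7a)(5c - 5a)    [distributive law]
= (-98 - 14c - 98a - 112c - 16c² - 112ac + 14a + 2ac + 14a² - 294b - 42bc - 294ab - 336bc - 48bc² - 336abc + 42ab + 6abc + 42a²b)(5c - 5a)    [distributive law]
= (-98 - 126c - 84a - 16c² - 110ac + 14a² - 294b - 378bc - 252ab - 48bc² - 330abc + 42a²b)(5c - 5a)    [combine like terms]
= -490c + 490a - 630c² + 630ac - 420ac + 420a² - 80c³ + 80ac² - 550ac² + 550a²c + 70a²c - 70a³ - 1470bc + 1470ab - 1890bc² + 1890abc - 1260abc + 1260a²b - 240bc³ + 240abc² - 1650abc² + 1650a²bc + 210a²bc - 210a³b    [distributive law]
= -490c + 490a - 630c² + 210ac + 420a² - 80c³ - 470ac² + 620a²c - 70a³ - 1470bc + 1470ab - 1890bc² + 630abc + 1260a²b - 240bc³ - 1410abc² + 1860a²bc - 210a³b    [combine like terms]

-490c + 490a - 630c² + 210ac + 420a² - 80c³ - 470ac² + 620a²c - 70a³ - 1470bc + 1470ab - 1890bc² + 630abc + 1260a²b - 240bc³ - 1410abc² + 1860a²bc - 210a³b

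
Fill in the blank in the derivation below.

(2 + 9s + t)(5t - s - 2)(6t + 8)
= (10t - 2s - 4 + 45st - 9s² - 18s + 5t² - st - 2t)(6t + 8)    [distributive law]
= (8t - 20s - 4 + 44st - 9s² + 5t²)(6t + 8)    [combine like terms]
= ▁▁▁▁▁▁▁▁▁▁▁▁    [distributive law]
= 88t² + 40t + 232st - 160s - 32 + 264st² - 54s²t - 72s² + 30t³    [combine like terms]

By distributive law:

48t² + 64t - 120st - 160s - 24t - 32 + 264st² + 352st - 54s²t - 72s² + 30t³ + 40t²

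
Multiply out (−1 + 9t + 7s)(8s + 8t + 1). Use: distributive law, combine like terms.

(−1 + 9t + 7s)(8s + 8t + 1)
= −8s − 8t − 1 + 72st + 72t^2 + 9t + 56s^2 + 56st + 7s    [distributive law]
= −s + t − 1 + 128st + 72t^2 + 56s^2    [combine like terms]

−s + t − 1 + 128st + 72t^2 + 56s^2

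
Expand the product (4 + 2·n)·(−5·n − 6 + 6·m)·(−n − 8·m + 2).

(4 + 2·n)·(−5·n − 6 + 6·m)·(−n − 8·m + 2)
= (−20·n − 24 + 24·m − 10·n^2 − 12·n + 12·m·n)·(−n − 8·m + 2)    [distributive law]
= (−32·n − 24 + 24·m − 10·n^2 + 12·m·n)·(−n − 8·m + 2)    [combine like terms]
= 32·n^2 + 256·m·n − 64·n + 24·n + 192·m − 48 − 24·m·n − 192·m^2 + 48·m + 10·n^3 + 80·m·n^2 − 20·n^2 − 12·m·n^2 − 96·m^2·n + 24·m·n    [distributive law]
= 12·n^2 + 256·m·n − 40·n + 240·m − 48 − 192·m^2 + 10·n^3 + 68·m·n^2 − 96·m^2·n    [combine like terms]

12·n^2 + 256·m·n − 40·n + 240·m − 48 − 192·m^2 + 10·n^3 + 68·m·n^2 − 96·m^2·n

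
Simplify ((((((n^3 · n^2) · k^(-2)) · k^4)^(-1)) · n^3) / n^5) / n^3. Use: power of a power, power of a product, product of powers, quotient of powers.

k^(-2)n^(-10)

((((((n^3 · n^2) · k^(-2)) · k^4)^(-1)) · n^3) / n^5) / n^3
= ((((((n^3 · n^2) · k^(-2))^(-1)) · ((k^4)^(-1))) · n^3) / n^5) / n^3    [power of a product]
= ((((((n^3 · n^2)^(-1)) · ((k^(-2))^(-1))) · ((k^4)^(-1))) · n^3) / n^5) / n^3    [power of a product]
= (((((((n^3)^(-1)) · ((n^2)^(-1))) · ((k^(-2))^(-1))) · ((k^4)^(-1))) · n^3) / n^5) / n^3    [power of a product]
= (((((n^(-3) · ((n^2)^(-1))) · ((k^(-2))^(-1))) · ((k^4)^(-1))) · n^3) / n^5) / n^3    [power of a power]
= (((((n^(-3) · n^(-2)) · ((k^(-2))^(-1))) · ((k^4)^(-1))) · n^3) / n^5) / n^3    [power of a power]
= ((((n^(-5) · ((k^(-2))^(-1))) · ((k^4)^(-1))) · n^3) / n^5) / n^3    [product of powers]
= ((((n^(-5) · k^2) · ((k^4)^(-1))) · n^3) / n^5) / n^3    [power of a power]
= ((((n^(-5) · k^2) · k^(-4)) · n^3) / n^5) / n^3    [power of a power]
= k^(-2)n^(-10)    [quotient of powers; product of powers]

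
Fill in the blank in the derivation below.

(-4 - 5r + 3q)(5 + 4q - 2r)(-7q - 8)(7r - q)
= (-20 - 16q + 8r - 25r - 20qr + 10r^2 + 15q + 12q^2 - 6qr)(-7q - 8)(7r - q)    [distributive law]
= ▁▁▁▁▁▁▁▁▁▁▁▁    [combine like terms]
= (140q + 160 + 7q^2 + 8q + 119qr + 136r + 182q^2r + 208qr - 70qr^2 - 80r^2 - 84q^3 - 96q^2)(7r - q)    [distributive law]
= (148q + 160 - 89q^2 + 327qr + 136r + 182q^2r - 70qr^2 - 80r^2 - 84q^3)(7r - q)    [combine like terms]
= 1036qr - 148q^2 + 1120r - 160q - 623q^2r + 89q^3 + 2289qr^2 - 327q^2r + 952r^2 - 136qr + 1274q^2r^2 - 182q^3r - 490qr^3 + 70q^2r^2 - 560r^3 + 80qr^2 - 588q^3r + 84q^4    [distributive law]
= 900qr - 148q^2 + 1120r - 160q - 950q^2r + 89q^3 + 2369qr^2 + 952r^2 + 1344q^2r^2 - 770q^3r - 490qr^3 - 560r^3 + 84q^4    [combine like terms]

After combine like terms, the bracketed line is:

(-20 - q - 17r - 26qr + 10r^2 + 12q^2)(-7q - 8)(7r - q)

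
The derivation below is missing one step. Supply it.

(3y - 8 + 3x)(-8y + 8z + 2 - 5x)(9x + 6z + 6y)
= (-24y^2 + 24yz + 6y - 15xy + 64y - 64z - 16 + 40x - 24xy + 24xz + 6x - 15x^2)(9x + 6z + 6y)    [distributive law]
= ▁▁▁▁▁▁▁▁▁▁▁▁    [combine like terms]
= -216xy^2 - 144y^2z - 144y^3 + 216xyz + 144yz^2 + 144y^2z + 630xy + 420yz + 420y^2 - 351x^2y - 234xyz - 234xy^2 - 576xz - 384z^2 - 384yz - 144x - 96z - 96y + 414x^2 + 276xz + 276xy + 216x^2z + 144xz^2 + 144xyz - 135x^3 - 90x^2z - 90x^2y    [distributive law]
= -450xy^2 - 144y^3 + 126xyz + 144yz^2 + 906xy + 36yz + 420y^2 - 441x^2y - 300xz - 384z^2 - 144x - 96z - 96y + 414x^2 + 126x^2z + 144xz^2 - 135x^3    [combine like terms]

By combine like terms:

(-24y^2 + 24yz + 70y - 39xy - 64z - 16 + 46x + 24xz - 15x^2)(9x + 6z + 6y)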